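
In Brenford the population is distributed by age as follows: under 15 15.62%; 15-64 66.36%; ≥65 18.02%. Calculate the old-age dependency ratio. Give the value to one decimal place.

Old-age dependency ratio: 27.2

Old-age dependency ratio = 18.02 / 66.36 × 100 = 27.2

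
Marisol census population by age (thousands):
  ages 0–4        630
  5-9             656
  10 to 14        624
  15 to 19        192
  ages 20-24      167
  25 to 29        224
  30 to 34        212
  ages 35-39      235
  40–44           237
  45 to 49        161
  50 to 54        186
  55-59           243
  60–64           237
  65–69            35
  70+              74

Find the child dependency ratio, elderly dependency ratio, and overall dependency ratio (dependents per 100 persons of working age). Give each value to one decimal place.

Youth dependency ratio: 91.2
Old-age dependency ratio: 5.2
Total dependency ratio: 96.4

0–14: 630 + 656 + 624 = 1910
15–64: 192 + 167 + 224 + 212 + 235 + 237 + 161 + 186 + 243 + 237 = 2094
65+: 35 + 74 = 109
Youth dependency ratio = 1910 / 2094 × 100 = 91.2
Old-age dependency ratio = 109 / 2094 × 100 = 5.2
Total dependency ratio = (1910 + 109) / 2094 × 100 = 2019 / 2094 × 100 = 96.4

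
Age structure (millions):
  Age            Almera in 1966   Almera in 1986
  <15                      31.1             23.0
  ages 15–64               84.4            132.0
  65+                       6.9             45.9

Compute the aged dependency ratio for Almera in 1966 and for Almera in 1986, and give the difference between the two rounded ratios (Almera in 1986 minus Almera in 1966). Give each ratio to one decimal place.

Almera in 1966: 8.2
Almera in 1986: 34.8
Difference: +26.6

Almera in 1966: 6.9 / 84.4 × 100 = 8.2
Almera in 1986: 45.9 / 132.0 × 100 = 34.8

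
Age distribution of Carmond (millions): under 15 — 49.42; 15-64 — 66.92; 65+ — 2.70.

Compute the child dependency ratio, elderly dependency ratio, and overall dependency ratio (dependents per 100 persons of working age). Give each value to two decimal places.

Youth dependency ratio = 49.42 / 66.92 × 100 = 73.85
Old-age dependency ratio = 2.70 / 66.92 × 100 = 4.03
Total dependency ratio = (49.42 + 2.70) / 66.92 × 100 = 52.12 / 66.92 × 100 = 77.88

Youth dependency ratio: 73.85
Old-age dependency ratio: 4.03
Total dependency ratio: 77.88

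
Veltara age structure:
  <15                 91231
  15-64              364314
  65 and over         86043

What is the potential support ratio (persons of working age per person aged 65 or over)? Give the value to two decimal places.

Potential support ratio = 364314 / 86043 = 4.23

Potential support ratio: 4.23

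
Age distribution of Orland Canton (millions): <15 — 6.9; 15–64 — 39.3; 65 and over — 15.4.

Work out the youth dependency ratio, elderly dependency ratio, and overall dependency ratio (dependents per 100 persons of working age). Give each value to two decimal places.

Youth dependency ratio = 6.9 / 39.3 × 100 = 17.56
Old-age dependency ratio = 15.4 / 39.3 × 100 = 39.19
Total dependency ratio = (6.9 + 15.4) / 39.3 × 100 = 22.3 / 39.3 × 100 = 56.74

Youth dependency ratio: 17.56
Old-age dependency ratio: 39.19
Total dependency ratio: 56.74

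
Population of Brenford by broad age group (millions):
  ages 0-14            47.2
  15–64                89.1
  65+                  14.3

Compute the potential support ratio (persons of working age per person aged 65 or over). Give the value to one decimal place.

Potential support ratio = 89.1 / 14.3 = 6.2

Potential support ratio: 6.2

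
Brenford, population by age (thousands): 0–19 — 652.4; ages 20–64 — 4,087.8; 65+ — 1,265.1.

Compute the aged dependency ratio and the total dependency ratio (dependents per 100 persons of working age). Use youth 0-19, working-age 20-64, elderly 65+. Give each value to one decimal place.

Old-age dependency ratio: 30.9
Total dependency ratio: 46.9

Old-age dependency ratio = 1,265.1 / 4,087.8 × 100 = 30.9
Total dependency ratio = (652.4 + 1,265.1) / 4,087.8 × 100 = 1,917.5 / 4,087.8 × 100 = 46.9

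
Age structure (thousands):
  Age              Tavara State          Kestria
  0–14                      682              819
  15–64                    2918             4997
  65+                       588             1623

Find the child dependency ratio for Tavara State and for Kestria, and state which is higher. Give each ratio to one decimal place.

Tavara State: 23.4
Kestria: 16.4
Higher: Tavara State

Tavara State: 682 / 2918 × 100 = 23.4
Kestria: 819 / 4997 × 100 = 16.4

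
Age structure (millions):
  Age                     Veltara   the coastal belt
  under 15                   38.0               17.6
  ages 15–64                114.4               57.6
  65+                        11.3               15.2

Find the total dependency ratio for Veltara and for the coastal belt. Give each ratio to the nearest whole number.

Veltara: (38.0 + 11.3) / 114.4 × 100 = 49.3 / 114.4 × 100 = 43
the coastal belt: (17.6 + 15.2) / 57.6 × 100 = 32.8 / 57.6 × 100 = 57

Veltara: 43
the coastal belt: 57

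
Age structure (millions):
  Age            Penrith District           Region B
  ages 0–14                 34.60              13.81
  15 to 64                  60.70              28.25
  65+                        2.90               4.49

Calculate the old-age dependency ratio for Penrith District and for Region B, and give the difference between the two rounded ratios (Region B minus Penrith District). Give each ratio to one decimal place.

Penrith District: 4.8
Region B: 15.9
Difference: +11.1

Penrith District: 2.90 / 60.70 × 100 = 4.8
Region B: 4.49 / 28.25 × 100 = 15.9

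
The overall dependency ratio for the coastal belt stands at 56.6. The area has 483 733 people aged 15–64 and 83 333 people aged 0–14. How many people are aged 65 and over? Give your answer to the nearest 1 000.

Aged 65 and over: 190 000

Total dependency ratio = (youth + elderly) / working-age × 100
56.6 = (83 333 + E) / 483 733 × 100
⇒ 190 000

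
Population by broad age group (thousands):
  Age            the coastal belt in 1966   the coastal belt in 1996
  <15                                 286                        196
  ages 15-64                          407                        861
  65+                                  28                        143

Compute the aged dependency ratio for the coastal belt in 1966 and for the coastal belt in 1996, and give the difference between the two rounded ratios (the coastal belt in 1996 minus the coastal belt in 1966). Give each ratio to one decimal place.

the coastal belt in 1966: 28 / 407 × 100 = 6.9
the coastal belt in 1996: 143 / 861 × 100 = 16.6

the coastal belt in 1966: 6.9
the coastal belt in 1996: 16.6
Difference: +9.7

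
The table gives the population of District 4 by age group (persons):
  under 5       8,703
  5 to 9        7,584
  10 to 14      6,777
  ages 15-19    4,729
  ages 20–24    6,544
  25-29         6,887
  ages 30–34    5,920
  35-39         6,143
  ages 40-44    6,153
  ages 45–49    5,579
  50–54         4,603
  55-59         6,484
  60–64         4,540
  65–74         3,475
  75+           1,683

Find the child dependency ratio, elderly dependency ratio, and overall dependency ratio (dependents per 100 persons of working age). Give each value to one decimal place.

0–14: 8,703 + 7,584 + 6,777 = 23,064
15–64: 4,729 + 6,544 + 6,887 + 5,920 + 6,143 + 6,153 + 5,579 + 4,603 + 6,484 + 4,540 = 57,582
65+: 3,475 + 1,683 = 5,158
Youth dependency ratio = 23,064 / 57,582 × 100 = 40.1
Old-age dependency ratio = 5,158 / 57,582 × 100 = 9.0
Total dependency ratio = (23,064 + 5,158) / 57,582 × 100 = 28,222 / 57,582 × 100 = 49.0

Youth dependency ratio: 40.1
Old-age dependency ratio: 9.0
Total dependency ratio: 49.0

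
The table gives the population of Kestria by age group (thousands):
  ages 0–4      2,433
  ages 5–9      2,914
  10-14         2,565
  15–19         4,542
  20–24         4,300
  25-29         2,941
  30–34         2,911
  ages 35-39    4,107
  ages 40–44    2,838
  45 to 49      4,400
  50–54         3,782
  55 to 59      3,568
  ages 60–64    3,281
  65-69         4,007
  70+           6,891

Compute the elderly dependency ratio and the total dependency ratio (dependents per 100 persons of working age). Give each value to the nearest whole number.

0–14: 2,433 + 2,914 + 2,565 = 7,912
15–64: 4,542 + 4,300 + 2,941 + 2,911 + 4,107 + 2,838 + 4,400 + 3,782 + 3,568 + 3,281 = 36,670
65+: 4,007 + 6,891 = 10,898
Old-age dependency ratio = 10,898 / 36,670 × 100 = 30
Total dependency ratio = (7,912 + 10,898) / 36,670 × 100 = 18,810 / 36,670 × 100 = 51

Old-age dependency ratio: 30
Total dependency ratio: 51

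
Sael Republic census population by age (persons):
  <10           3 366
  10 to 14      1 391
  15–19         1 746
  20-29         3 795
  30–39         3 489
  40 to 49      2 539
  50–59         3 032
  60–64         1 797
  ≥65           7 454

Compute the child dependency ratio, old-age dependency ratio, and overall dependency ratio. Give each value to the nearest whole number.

Youth dependency ratio: 29
Old-age dependency ratio: 45
Total dependency ratio: 74

0–14: 3 366 + 1 391 = 4 757
15–64: 1 746 + 3 795 + 3 489 + 2 539 + 3 032 + 1 797 = 16 398
65+: 7 454
Youth dependency ratio = 4 757 / 16 398 × 100 = 29
Old-age dependency ratio = 7 454 / 16 398 × 100 = 45
Total dependency ratio = (4 757 + 7 454) / 16 398 × 100 = 12 211 / 16 398 × 100 = 74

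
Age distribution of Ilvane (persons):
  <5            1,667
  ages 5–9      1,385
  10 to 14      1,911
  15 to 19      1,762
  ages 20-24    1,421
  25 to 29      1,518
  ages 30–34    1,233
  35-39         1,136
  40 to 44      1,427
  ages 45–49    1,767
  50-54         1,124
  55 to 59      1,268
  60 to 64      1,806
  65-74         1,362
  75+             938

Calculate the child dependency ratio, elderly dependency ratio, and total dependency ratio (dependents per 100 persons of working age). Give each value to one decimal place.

Youth dependency ratio: 34.3
Old-age dependency ratio: 15.9
Total dependency ratio: 50.2

0–14: 1,667 + 1,385 + 1,911 = 4,963
15–64: 1,762 + 1,421 + 1,518 + 1,233 + 1,136 + 1,427 + 1,767 + 1,124 + 1,268 + 1,806 = 14,462
65+: 1,362 + 938 = 2,300
Youth dependency ratio = 4,963 / 14,462 × 100 = 34.3
Old-age dependency ratio = 2,300 / 14,462 × 100 = 15.9
Total dependency ratio = (4,963 + 2,300) / 14,462 × 100 = 7,263 / 14,462 × 100 = 50.2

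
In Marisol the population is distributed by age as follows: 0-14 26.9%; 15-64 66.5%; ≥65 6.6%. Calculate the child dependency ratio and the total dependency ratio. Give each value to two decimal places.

Youth dependency ratio = 26.9 / 66.5 × 100 = 40.45
Total dependency ratio = (26.9 + 6.6) / 66.5 × 100 = 33.5 / 66.5 × 100 = 50.38

Youth dependency ratio: 40.45
Total dependency ratio: 50.38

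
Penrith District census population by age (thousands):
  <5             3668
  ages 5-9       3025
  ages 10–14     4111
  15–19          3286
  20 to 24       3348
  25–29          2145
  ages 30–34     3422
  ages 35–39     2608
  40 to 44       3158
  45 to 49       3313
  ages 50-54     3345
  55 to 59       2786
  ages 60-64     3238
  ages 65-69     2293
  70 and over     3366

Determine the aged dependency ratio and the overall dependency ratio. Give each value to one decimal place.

Old-age dependency ratio: 18.5
Total dependency ratio: 53.7

0–14: 3668 + 3025 + 4111 = 10804
15–64: 3286 + 3348 + 2145 + 3422 + 2608 + 3158 + 3313 + 3345 + 2786 + 3238 = 30649
65+: 2293 + 3366 = 5659
Old-age dependency ratio = 5659 / 30649 × 100 = 18.5
Total dependency ratio = (10804 + 5659) / 30649 × 100 = 16463 / 30649 × 100 = 53.7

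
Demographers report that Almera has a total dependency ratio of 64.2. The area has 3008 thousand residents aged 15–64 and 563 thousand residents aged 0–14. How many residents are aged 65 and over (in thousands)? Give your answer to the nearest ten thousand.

Total dependency ratio = (youth + elderly) / working-age × 100
64.2 = (563 + E) / 3008 × 100
⇒ 1370

Aged 65 and over: 1370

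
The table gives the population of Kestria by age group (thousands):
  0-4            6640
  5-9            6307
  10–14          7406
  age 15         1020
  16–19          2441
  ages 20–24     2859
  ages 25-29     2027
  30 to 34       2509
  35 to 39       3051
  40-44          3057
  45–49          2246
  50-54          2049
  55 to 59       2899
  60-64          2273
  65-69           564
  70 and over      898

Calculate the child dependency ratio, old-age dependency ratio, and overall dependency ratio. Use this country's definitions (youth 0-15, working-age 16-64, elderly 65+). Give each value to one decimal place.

Youth dependency ratio: 84.1
Old-age dependency ratio: 5.8
Total dependency ratio: 89.9

0–15: 6640 + 6307 + 7406 + 1020 = 21373
16–64: 2441 + 2859 + 2027 + 2509 + 3051 + 3057 + 2246 + 2049 + 2899 + 2273 = 25411
65+: 564 + 898 = 1462
Youth dependency ratio = 21373 / 25411 × 100 = 84.1
Old-age dependency ratio = 1462 / 25411 × 100 = 5.8
Total dependency ratio = (21373 + 1462) / 25411 × 100 = 22835 / 25411 × 100 = 89.9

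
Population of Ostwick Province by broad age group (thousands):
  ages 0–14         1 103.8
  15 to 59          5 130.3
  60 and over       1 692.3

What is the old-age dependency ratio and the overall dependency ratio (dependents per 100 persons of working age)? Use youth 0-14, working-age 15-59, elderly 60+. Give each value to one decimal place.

Old-age dependency ratio = 1 692.3 / 5 130.3 × 100 = 33.0
Total dependency ratio = (1 103.8 + 1 692.3) / 5 130.3 × 100 = 2 796.1 / 5 130.3 × 100 = 54.5

Old-age dependency ratio: 33.0
Total dependency ratio: 54.5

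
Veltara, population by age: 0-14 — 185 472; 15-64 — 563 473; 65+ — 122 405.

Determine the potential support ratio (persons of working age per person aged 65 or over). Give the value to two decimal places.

Potential support ratio = 563 473 / 122 405 = 4.60

Potential support ratio: 4.60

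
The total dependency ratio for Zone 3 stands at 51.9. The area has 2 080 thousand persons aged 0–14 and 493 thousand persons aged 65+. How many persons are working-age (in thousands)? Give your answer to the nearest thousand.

Total dependency ratio = (youth + elderly) / working-age × 100
51.9 = (2 080 + 493) / W × 100
⇒ 4 958

Working-age: 4 958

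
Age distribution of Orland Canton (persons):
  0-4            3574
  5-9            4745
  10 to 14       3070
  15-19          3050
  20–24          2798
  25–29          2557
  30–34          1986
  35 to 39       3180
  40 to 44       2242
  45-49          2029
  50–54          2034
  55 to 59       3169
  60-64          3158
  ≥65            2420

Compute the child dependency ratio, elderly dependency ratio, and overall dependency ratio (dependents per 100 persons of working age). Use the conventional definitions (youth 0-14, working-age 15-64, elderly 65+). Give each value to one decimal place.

0–14: 3574 + 4745 + 3070 = 11389
15–64: 3050 + 2798 + 2557 + 1986 + 3180 + 2242 + 2029 + 2034 + 3169 + 3158 = 26203
65+: 2420
Youth dependency ratio = 11389 / 26203 × 100 = 43.5
Old-age dependency ratio = 2420 / 26203 × 100 = 9.2
Total dependency ratio = (11389 + 2420) / 26203 × 100 = 13809 / 26203 × 100 = 52.7

Youth dependency ratio: 43.5
Old-age dependency ratio: 9.2
Total dependency ratio: 52.7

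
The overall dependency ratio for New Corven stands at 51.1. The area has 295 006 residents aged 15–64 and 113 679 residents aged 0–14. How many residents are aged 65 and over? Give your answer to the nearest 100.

Total dependency ratio = (youth + elderly) / working-age × 100
51.1 = (113 679 + E) / 295 006 × 100
⇒ 37 100

Aged 65 and over: 37 100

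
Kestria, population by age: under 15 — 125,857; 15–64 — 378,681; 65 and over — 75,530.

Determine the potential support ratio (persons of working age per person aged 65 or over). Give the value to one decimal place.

Potential support ratio = 378,681 / 75,530 = 5.0

Potential support ratio: 5.0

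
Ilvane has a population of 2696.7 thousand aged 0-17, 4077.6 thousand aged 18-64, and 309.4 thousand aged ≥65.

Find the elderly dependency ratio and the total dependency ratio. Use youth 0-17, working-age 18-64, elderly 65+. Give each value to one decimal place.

Old-age dependency ratio: 7.6
Total dependency ratio: 73.7

Old-age dependency ratio = 309.4 / 4077.6 × 100 = 7.6
Total dependency ratio = (2696.7 + 309.4) / 4077.6 × 100 = 3006.1 / 4077.6 × 100 = 73.7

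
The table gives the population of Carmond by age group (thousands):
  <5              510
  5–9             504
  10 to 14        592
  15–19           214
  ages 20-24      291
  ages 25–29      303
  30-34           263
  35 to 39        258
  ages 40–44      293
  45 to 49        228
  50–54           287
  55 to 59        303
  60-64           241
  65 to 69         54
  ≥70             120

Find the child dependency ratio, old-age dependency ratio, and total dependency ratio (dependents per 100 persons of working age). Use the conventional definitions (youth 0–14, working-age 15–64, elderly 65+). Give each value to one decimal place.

0–14: 510 + 504 + 592 = 1606
15–64: 214 + 291 + 303 + 263 + 258 + 293 + 228 + 287 + 303 + 241 = 2681
65+: 54 + 120 = 174
Youth dependency ratio = 1606 / 2681 × 100 = 59.9
Old-age dependency ratio = 174 / 2681 × 100 = 6.5
Total dependency ratio = (1606 + 174) / 2681 × 100 = 1780 / 2681 × 100 = 66.4

Youth dependency ratio: 59.9
Old-age dependency ratio: 6.5
Total dependency ratio: 66.4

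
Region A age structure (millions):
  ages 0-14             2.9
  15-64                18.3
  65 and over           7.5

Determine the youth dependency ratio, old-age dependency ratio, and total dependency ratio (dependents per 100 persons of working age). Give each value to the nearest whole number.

Youth dependency ratio = 2.9 / 18.3 × 100 = 16
Old-age dependency ratio = 7.5 / 18.3 × 100 = 41
Total dependency ratio = (2.9 + 7.5) / 18.3 × 100 = 10.4 / 18.3 × 100 = 57

Youth dependency ratio: 16
Old-age dependency ratio: 41
Total dependency ratio: 57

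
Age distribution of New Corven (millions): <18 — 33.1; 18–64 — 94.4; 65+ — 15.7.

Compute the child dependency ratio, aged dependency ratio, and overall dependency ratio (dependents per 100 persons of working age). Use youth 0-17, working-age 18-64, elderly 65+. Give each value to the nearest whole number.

Youth dependency ratio: 35
Old-age dependency ratio: 17
Total dependency ratio: 52

Youth dependency ratio = 33.1 / 94.4 × 100 = 35
Old-age dependency ratio = 15.7 / 94.4 × 100 = 17
Total dependency ratio = (33.1 + 15.7) / 94.4 × 100 = 48.8 / 94.4 × 100 = 52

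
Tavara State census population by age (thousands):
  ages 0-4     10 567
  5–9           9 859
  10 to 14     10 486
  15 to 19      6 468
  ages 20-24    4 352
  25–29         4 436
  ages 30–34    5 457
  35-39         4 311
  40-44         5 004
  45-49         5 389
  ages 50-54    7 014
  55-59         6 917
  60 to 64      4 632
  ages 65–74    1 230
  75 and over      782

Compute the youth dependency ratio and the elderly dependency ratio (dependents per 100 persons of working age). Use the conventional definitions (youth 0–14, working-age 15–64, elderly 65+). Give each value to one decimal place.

Youth dependency ratio: 57.3
Old-age dependency ratio: 3.7

0–14: 10 567 + 9 859 + 10 486 = 30 912
15–64: 6 468 + 4 352 + 4 436 + 5 457 + 4 311 + 5 004 + 5 389 + 7 014 + 6 917 + 4 632 = 53 980
65+: 1 230 + 782 = 2 012
Youth dependency ratio = 30 912 / 53 980 × 100 = 57.3
Old-age dependency ratio = 2 012 / 53 980 × 100 = 3.7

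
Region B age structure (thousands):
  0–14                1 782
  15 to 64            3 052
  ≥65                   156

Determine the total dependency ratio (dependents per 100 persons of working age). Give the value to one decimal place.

Total dependency ratio: 63.5

Total dependency ratio = (1 782 + 156) / 3 052 × 100 = 1 938 / 3 052 × 100 = 63.5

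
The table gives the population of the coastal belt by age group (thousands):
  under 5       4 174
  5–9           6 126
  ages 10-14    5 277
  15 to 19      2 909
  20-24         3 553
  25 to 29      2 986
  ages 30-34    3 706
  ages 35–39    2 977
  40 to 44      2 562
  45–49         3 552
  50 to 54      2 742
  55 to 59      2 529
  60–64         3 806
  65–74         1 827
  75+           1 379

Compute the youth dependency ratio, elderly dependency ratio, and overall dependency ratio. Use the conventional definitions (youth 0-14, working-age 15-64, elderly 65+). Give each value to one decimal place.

Youth dependency ratio: 49.7
Old-age dependency ratio: 10.2
Total dependency ratio: 60.0

0–14: 4 174 + 6 126 + 5 277 = 15 577
15–64: 2 909 + 3 553 + 2 986 + 3 706 + 2 977 + 2 562 + 3 552 + 2 742 + 2 529 + 3 806 = 31 322
65+: 1 827 + 1 379 = 3 206
Youth dependency ratio = 15 577 / 31 322 × 100 = 49.7
Old-age dependency ratio = 3 206 / 31 322 × 100 = 10.2
Total dependency ratio = (15 577 + 3 206) / 31 322 × 100 = 18 783 / 31 322 × 100 = 60.0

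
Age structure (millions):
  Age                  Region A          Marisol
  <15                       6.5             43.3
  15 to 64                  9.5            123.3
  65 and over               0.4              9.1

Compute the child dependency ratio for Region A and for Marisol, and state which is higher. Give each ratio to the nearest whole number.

Region A: 68
Marisol: 35
Higher: Region A

Region A: 6.5 / 9.5 × 100 = 68
Marisol: 43.3 / 123.3 × 100 = 35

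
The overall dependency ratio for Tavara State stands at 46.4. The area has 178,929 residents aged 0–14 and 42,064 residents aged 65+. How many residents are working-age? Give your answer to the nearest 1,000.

Working-age: 476,000

Total dependency ratio = (youth + elderly) / working-age × 100
46.4 = (178,929 + 42,064) / W × 100
⇒ 476,000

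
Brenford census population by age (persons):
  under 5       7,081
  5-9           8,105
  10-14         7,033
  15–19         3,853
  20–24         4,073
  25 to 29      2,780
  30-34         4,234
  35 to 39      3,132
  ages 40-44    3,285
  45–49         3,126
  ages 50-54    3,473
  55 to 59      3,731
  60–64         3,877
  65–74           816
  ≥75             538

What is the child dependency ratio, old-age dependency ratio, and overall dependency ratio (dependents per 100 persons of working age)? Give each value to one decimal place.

0–14: 7,081 + 8,105 + 7,033 = 22,219
15–64: 3,853 + 4,073 + 2,780 + 4,234 + 3,132 + 3,285 + 3,126 + 3,473 + 3,731 + 3,877 = 35,564
65+: 816 + 538 = 1,354
Youth dependency ratio = 22,219 / 35,564 × 100 = 62.5
Old-age dependency ratio = 1,354 / 35,564 × 100 = 3.8
Total dependency ratio = (22,219 + 1,354) / 35,564 × 100 = 23,573 / 35,564 × 100 = 66.3

Youth dependency ratio: 62.5
Old-age dependency ratio: 3.8
Total dependency ratio: 66.3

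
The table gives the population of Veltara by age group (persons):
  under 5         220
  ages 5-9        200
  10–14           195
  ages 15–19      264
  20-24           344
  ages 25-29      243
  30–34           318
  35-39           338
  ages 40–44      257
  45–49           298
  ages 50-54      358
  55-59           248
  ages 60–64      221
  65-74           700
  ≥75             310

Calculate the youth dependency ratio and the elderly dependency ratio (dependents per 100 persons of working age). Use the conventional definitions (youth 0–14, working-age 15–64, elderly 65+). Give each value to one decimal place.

Youth dependency ratio: 21.3
Old-age dependency ratio: 35.0

0–14: 220 + 200 + 195 = 615
15–64: 264 + 344 + 243 + 318 + 338 + 257 + 298 + 358 + 248 + 221 = 2,889
65+: 700 + 310 = 1,010
Youth dependency ratio = 615 / 2,889 × 100 = 21.3
Old-age dependency ratio = 1,010 / 2,889 × 100 = 35.0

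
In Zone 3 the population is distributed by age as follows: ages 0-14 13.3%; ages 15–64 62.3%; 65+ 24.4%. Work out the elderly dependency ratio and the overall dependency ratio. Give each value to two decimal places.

Old-age dependency ratio: 39.17
Total dependency ratio: 60.51

Old-age dependency ratio = 24.4 / 62.3 × 100 = 39.17
Total dependency ratio = (13.3 + 24.4) / 62.3 × 100 = 37.7 / 62.3 × 100 = 60.51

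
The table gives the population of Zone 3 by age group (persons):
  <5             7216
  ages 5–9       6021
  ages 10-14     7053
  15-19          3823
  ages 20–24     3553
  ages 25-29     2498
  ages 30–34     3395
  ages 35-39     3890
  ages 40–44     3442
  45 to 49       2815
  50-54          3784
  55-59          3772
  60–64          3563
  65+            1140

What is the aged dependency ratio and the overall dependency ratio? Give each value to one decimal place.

0–14: 7216 + 6021 + 7053 = 20290
15–64: 3823 + 3553 + 2498 + 3395 + 3890 + 3442 + 2815 + 3784 + 3772 + 3563 = 34535
65+: 1140
Old-age dependency ratio = 1140 / 34535 × 100 = 3.3
Total dependency ratio = (20290 + 1140) / 34535 × 100 = 21430 / 34535 × 100 = 62.1

Old-age dependency ratio: 3.3
Total dependency ratio: 62.1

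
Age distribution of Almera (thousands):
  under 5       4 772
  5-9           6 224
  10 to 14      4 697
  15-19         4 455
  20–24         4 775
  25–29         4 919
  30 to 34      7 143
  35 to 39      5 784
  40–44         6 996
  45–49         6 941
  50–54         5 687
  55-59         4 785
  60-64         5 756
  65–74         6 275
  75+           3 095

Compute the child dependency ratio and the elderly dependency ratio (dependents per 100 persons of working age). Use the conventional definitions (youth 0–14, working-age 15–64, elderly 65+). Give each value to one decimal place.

0–14: 4 772 + 6 224 + 4 697 = 15 693
15–64: 4 455 + 4 775 + 4 919 + 7 143 + 5 784 + 6 996 + 6 941 + 5 687 + 4 785 + 5 756 = 57 241
65+: 6 275 + 3 095 = 9 370
Youth dependency ratio = 15 693 / 57 241 × 100 = 27.4
Old-age dependency ratio = 9 370 / 57 241 × 100 = 16.4

Youth dependency ratio: 27.4
Old-age dependency ratio: 16.4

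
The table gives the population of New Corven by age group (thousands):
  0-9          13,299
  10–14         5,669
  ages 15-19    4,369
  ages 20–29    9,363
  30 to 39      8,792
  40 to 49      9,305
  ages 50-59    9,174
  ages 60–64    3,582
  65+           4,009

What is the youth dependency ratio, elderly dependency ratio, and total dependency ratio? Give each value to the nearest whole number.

Youth dependency ratio: 43
Old-age dependency ratio: 9
Total dependency ratio: 52

0–14: 13,299 + 5,669 = 18,968
15–64: 4,369 + 9,363 + 8,792 + 9,305 + 9,174 + 3,582 = 44,585
65+: 4,009
Youth dependency ratio = 18,968 / 44,585 × 100 = 43
Old-age dependency ratio = 4,009 / 44,585 × 100 = 9
Total dependency ratio = (18,968 + 4,009) / 44,585 × 100 = 22,977 / 44,585 × 100 = 52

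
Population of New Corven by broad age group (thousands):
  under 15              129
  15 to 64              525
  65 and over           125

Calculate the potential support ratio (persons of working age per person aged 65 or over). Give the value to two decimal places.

Potential support ratio = 525 / 125 = 4.20

Potential support ratio: 4.20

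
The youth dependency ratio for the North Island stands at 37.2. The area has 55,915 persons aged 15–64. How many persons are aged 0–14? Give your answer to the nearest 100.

Youth dependency ratio = youth / working-age × 100
37.2 = Y / 55,915 × 100
⇒ 20,800

Aged 0–14: 20,800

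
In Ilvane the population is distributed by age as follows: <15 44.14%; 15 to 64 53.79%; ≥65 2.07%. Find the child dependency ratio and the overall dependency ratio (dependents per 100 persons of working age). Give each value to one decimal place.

Youth dependency ratio: 82.1
Total dependency ratio: 85.9

Youth dependency ratio = 44.14 / 53.79 × 100 = 82.1
Total dependency ratio = (44.14 + 2.07) / 53.79 × 100 = 46.21 / 53.79 × 100 = 85.9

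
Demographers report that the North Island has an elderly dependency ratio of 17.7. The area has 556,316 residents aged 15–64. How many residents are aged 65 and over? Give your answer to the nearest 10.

Old-age dependency ratio = elderly / working-age × 100
17.7 = E / 556,316 × 100
⇒ 98,470

Aged 65 and over: 98,470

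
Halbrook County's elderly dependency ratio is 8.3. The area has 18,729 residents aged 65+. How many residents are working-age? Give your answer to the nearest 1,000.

Old-age dependency ratio = elderly / working-age × 100
8.3 = 18,729 / W × 100
⇒ 226,000

Working-age: 226,000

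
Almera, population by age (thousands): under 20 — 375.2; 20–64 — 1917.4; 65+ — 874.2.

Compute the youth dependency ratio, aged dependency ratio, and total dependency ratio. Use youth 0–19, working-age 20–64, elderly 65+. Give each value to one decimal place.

Youth dependency ratio: 19.6
Old-age dependency ratio: 45.6
Total dependency ratio: 65.2

Youth dependency ratio = 375.2 / 1917.4 × 100 = 19.6
Old-age dependency ratio = 874.2 / 1917.4 × 100 = 45.6
Total dependency ratio = (375.2 + 874.2) / 1917.4 × 100 = 1249.4 / 1917.4 × 100 = 65.2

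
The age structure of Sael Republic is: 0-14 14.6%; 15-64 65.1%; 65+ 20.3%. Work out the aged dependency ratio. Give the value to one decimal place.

Old-age dependency ratio: 31.2

Old-age dependency ratio = 20.3 / 65.1 × 100 = 31.2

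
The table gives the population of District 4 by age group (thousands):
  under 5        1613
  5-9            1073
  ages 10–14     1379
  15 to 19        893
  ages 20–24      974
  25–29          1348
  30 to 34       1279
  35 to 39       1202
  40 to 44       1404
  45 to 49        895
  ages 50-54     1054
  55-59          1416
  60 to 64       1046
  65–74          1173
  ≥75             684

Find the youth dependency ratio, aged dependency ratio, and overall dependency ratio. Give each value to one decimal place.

0–14: 1613 + 1073 + 1379 = 4065
15–64: 893 + 974 + 1348 + 1279 + 1202 + 1404 + 895 + 1054 + 1416 + 1046 = 11511
65+: 1173 + 684 = 1857
Youth dependency ratio = 4065 / 11511 × 100 = 35.3
Old-age dependency ratio = 1857 / 11511 × 100 = 16.1
Total dependency ratio = (4065 + 1857) / 11511 × 100 = 5922 / 11511 × 100 = 51.4

Youth dependency ratio: 35.3
Old-age dependency ratio: 16.1
Total dependency ratio: 51.4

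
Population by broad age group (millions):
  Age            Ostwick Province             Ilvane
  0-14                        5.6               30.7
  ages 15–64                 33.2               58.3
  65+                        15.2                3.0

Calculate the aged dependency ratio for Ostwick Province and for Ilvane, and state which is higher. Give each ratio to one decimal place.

Ostwick Province: 15.2 / 33.2 × 100 = 45.8
Ilvane: 3.0 / 58.3 × 100 = 5.1

Ostwick Province: 45.8
Ilvane: 5.1
Higher: Ostwick Province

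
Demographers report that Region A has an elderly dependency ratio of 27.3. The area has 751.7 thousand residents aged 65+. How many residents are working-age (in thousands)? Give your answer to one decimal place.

Working-age: 2 753.5

Old-age dependency ratio = elderly / working-age × 100
27.3 = 751.7 / W × 100
⇒ 2 753.5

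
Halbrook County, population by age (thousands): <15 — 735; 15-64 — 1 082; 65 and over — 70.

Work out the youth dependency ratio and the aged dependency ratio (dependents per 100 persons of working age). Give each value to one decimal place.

Youth dependency ratio: 67.9
Old-age dependency ratio: 6.5

Youth dependency ratio = 735 / 1 082 × 100 = 67.9
Old-age dependency ratio = 70 / 1 082 × 100 = 6.5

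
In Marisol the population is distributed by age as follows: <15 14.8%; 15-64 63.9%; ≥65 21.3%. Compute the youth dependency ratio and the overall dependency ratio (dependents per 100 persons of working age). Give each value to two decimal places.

Youth dependency ratio = 14.8 / 63.9 × 100 = 23.16
Total dependency ratio = (14.8 + 21.3) / 63.9 × 100 = 36.1 / 63.9 × 100 = 56.49

Youth dependency ratio: 23.16
Total dependency ratio: 56.49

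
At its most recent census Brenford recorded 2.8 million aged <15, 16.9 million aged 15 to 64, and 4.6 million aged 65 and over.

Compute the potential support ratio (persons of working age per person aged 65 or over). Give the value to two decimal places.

Potential support ratio: 3.67

Potential support ratio = 16.9 / 4.6 = 3.67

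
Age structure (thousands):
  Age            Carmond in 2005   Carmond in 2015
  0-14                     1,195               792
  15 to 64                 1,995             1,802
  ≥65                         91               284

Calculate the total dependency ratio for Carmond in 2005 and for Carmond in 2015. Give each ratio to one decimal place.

Carmond in 2005: (1,195 + 91) / 1,995 × 100 = 1,286 / 1,995 × 100 = 64.5
Carmond in 2015: (792 + 284) / 1,802 × 100 = 1,076 / 1,802 × 100 = 59.7

Carmond in 2005: 64.5
Carmond in 2015: 59.7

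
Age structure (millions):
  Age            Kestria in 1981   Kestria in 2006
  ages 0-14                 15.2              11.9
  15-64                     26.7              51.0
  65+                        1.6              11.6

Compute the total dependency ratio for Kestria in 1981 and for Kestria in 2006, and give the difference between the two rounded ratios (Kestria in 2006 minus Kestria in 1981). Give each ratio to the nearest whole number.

Kestria in 1981: (15.2 + 1.6) / 26.7 × 100 = 16.8 / 26.7 × 100 = 63
Kestria in 2006: (11.9 + 11.6) / 51.0 × 100 = 23.5 / 51.0 × 100 = 46

Kestria in 1981: 63
Kestria in 2006: 46
Difference: -17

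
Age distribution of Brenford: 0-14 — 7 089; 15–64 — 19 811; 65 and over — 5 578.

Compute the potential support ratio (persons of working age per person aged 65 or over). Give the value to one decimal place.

Potential support ratio: 3.6

Potential support ratio = 19 811 / 5 578 = 3.6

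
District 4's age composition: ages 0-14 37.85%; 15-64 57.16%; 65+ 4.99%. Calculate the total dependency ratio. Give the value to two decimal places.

Total dependency ratio: 74.95

Total dependency ratio = (37.85 + 4.99) / 57.16 × 100 = 42.84 / 57.16 × 100 = 74.95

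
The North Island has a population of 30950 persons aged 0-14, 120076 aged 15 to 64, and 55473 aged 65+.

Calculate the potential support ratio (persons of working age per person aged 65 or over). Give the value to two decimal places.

Potential support ratio: 2.16

Potential support ratio = 120076 / 55473 = 2.16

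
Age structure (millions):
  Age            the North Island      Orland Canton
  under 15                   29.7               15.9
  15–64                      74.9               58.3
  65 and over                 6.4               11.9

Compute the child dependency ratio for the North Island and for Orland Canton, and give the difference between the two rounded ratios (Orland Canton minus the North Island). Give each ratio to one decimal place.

the North Island: 29.7 / 74.9 × 100 = 39.7
Orland Canton: 15.9 / 58.3 × 100 = 27.3

the North Island: 39.7
Orland Canton: 27.3
Difference: -12.4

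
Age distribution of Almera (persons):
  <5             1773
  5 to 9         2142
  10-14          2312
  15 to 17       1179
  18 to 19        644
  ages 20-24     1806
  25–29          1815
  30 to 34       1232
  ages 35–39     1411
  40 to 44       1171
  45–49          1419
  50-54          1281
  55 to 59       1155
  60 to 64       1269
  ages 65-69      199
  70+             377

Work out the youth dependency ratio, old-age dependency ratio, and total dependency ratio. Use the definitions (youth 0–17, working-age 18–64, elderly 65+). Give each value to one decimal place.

0–17: 1773 + 2142 + 2312 + 1179 = 7406
18–64: 644 + 1806 + 1815 + 1232 + 1411 + 1171 + 1419 + 1281 + 1155 + 1269 = 13203
65+: 199 + 377 = 576
Youth dependency ratio = 7406 / 13203 × 100 = 56.1
Old-age dependency ratio = 576 / 13203 × 100 = 4.4
Total dependency ratio = (7406 + 576) / 13203 × 100 = 7982 / 13203 × 100 = 60.5

Youth dependency ratio: 56.1
Old-age dependency ratio: 4.4
Total dependency ratio: 60.5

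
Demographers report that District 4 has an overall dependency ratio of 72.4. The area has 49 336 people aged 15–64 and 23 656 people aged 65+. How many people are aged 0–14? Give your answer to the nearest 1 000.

Aged 0–14: 12 000

Total dependency ratio = (youth + elderly) / working-age × 100
72.4 = (Y + 23 656) / 49 336 × 100
⇒ 12 000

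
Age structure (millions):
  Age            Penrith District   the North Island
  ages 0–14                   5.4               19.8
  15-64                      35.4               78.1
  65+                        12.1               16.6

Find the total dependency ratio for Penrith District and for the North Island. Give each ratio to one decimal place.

Penrith District: 49.4
the North Island: 46.6

Penrith District: (5.4 + 12.1) / 35.4 × 100 = 17.5 / 35.4 × 100 = 49.4
the North Island: (19.8 + 16.6) / 78.1 × 100 = 36.4 / 78.1 × 100 = 46.6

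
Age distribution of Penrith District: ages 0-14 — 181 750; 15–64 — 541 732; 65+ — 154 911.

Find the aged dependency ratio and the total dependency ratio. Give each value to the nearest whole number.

Old-age dependency ratio = 154 911 / 541 732 × 100 = 29
Total dependency ratio = (181 750 + 154 911) / 541 732 × 100 = 336 661 / 541 732 × 100 = 62

Old-age dependency ratio: 29
Total dependency ratio: 62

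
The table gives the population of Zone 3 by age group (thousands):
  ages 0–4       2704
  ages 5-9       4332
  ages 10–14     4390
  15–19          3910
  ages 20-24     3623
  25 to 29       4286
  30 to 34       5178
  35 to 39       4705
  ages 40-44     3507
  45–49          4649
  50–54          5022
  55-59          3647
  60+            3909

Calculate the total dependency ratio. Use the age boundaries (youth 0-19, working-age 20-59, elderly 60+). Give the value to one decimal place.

0–19: 2704 + 4332 + 4390 + 3910 = 15336
20–59: 3623 + 4286 + 5178 + 4705 + 3507 + 4649 + 5022 + 3647 = 34617
60+: 3909
Total dependency ratio = (15336 + 3909) / 34617 × 100 = 19245 / 34617 × 100 = 55.6

Total dependency ratio: 55.6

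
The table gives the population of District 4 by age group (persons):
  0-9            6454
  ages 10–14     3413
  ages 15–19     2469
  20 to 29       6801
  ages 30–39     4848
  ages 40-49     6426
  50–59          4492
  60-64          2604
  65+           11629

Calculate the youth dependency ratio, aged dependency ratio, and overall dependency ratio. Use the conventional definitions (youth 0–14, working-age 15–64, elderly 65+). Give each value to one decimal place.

0–14: 6454 + 3413 = 9867
15–64: 2469 + 6801 + 4848 + 6426 + 4492 + 2604 = 27640
65+: 11629
Youth dependency ratio = 9867 / 27640 × 100 = 35.7
Old-age dependency ratio = 11629 / 27640 × 100 = 42.1
Total dependency ratio = (9867 + 11629) / 27640 × 100 = 21496 / 27640 × 100 = 77.8

Youth dependency ratio: 35.7
Old-age dependency ratio: 42.1
Total dependency ratio: 77.8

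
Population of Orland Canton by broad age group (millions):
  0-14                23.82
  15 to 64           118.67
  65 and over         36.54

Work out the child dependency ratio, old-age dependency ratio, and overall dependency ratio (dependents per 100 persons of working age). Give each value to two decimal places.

Youth dependency ratio: 20.07
Old-age dependency ratio: 30.79
Total dependency ratio: 50.86

Youth dependency ratio = 23.82 / 118.67 × 100 = 20.07
Old-age dependency ratio = 36.54 / 118.67 × 100 = 30.79
Total dependency ratio = (23.82 + 36.54) / 118.67 × 100 = 60.36 / 118.67 × 100 = 50.86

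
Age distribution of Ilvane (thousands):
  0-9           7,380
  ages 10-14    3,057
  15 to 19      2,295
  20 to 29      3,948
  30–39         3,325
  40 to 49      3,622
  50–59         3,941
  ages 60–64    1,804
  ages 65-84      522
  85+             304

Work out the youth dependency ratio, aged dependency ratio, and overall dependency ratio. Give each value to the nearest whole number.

0–14: 7,380 + 3,057 = 10,437
15–64: 2,295 + 3,948 + 3,325 + 3,622 + 3,941 + 1,804 = 18,935
65+: 522 + 304 = 826
Youth dependency ratio = 10,437 / 18,935 × 100 = 55
Old-age dependency ratio = 826 / 18,935 × 100 = 4
Total dependency ratio = (10,437 + 826) / 18,935 × 100 = 11,263 / 18,935 × 100 = 59

Youth dependency ratio: 55
Old-age dependency ratio: 4
Total dependency ratio: 59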